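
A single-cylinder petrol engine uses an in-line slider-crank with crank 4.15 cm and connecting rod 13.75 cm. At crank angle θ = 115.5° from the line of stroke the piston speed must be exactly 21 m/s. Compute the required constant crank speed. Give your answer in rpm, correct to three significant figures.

For an in-line slider-crank, |v_piston| = rω|sinθ|·[1 + r cosθ/√(L² − r² sin²θ)].
With r = 0.0415 m, L = 0.1375 m, θ = 115.5°: the bracketed kinematic factor |dx/dθ| = 0.032399 m.
ω = v/|dx/dθ| = 21/0.032399 = 648.17 rad/s.
N = 60ω/(2π) = 6189.6 rpm.

6190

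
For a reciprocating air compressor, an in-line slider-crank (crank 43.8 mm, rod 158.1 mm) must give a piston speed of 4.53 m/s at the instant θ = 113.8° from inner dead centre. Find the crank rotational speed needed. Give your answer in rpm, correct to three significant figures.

For an in-line slider-crank, |v_piston| = rω|sinθ|·[1 + r cosθ/√(L² − r² sin²θ)].
With r = 0.0438 m, L = 0.1581 m, θ = 113.8°: the bracketed kinematic factor |dx/dθ| = 0.035444 m.
ω = v/|dx/dθ| = 4.53/0.035444 = 127.81 rad/s.
N = 60ω/(2π) = 1220.5 rpm.

1220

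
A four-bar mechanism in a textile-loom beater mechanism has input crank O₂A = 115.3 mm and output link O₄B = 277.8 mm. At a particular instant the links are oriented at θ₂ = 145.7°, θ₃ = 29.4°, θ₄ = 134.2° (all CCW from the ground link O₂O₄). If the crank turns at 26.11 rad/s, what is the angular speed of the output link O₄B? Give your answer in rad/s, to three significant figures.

10.0

ω₂ = 26.11 rad/s
Differentiating the loop-closure r₂e^{iθ₂}+r₃e^{iθ₃}=r₁+r₄e^{iθ₄} gives r₂ω₂e^{iθ₂}+r₃ω₃e^{iθ₃}=r₄ω₄e^{iθ₄}.
Eliminating the other unknown: ω₄ = r₂ω₂ sin(θ₂−θ₃) / [r₄ sin(θ₄−θ₃)].
Numerator sine = +0.89649; denominator sine = +0.96682.
Result = 0.1153·26.11·(+0.89649) / (0.2778·(+0.96682)) = +10.048 rad/s; magnitude 10.048 rad/s.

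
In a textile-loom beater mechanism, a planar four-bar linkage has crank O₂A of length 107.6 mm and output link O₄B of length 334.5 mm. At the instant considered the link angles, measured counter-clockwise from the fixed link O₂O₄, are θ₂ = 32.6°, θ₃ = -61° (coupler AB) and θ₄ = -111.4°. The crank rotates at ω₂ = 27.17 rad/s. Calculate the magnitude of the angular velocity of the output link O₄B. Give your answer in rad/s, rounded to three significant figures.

11.3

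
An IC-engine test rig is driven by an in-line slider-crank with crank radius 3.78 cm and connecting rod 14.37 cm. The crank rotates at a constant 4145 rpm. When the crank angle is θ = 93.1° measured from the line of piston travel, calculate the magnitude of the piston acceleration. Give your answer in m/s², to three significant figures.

ω = 2π·4145/60 = 434.1 rad/s
x(θ) = r cosθ + √(L² − r² sin²θ); with ω constant, a = ω²·d²x/dθ².
d²x/dθ² = −r cosθ − r²(cos2θ)/√u − r⁴ sin²2θ/(4u^{3/2}),  u = L² − r² sin²θ = 0.019225 m².
Substituting r = 0.0378 m, L = 0.1437 m, θ = 93.1°: d²x/dθ² = +0.012287 m.
a = ω²·d²x/dθ² = (434.1)²·(+0.012287) = +2315 m/s²;  |a| = 2315 m/s².

2310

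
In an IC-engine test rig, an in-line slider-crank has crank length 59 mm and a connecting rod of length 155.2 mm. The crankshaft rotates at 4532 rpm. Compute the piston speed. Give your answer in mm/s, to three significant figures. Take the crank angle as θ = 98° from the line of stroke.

ω = 2π·4532/60 = 474.6 rad/s
For an in-line slider-crank, x = r cosθ + √(L² − r² sin²θ), so v = −rω sinθ·[1 + r cosθ/√(L² − r² sin²θ)].
With r = 0.059 m, L = 0.1552 m, θ = 98°: √(L² − r² sin²θ) = 0.14378 m.
v = −0.059·474.6·0.99027·[1 + 0.059·-0.13917/0.14378] = -26.145 m/s.
|v| = 26.145 m/s = 26145 mm/s.

26100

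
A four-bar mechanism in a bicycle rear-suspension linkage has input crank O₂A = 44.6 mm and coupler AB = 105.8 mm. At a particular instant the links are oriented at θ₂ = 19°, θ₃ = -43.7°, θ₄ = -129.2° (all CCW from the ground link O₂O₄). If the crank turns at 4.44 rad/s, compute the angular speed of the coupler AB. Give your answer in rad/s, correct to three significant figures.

ω₂ = 4.44 rad/s
Differentiating the loop-closure r₂e^{iθ₂}+r₃e^{iθ₃}=r₁+r₄e^{iθ₄} gives r₂ω₂e^{iθ₂}+r₃ω₃e^{iθ₃}=r₄ω₄e^{iθ₄}.
Eliminating the other unknown: ω₃ = r₂ω₂ sin(θ₄−θ₂) / [r₃ sin(θ₃−θ₄)].
Numerator sine = -0.52696; denominator sine = +0.99692.
Result = 0.0446·4.44·(-0.52696) / (0.1058·(+0.99692)) = -0.98934 rad/s; magnitude 0.98934 rad/s.

0.989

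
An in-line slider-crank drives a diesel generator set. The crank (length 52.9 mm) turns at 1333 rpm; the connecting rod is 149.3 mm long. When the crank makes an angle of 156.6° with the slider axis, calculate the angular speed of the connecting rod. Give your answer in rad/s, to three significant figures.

ω = 139.6 rad/s (converted from 1333 rpm).
The rod makes angle φ with the slider axis where L sinφ = r sinθ; differentiating, L cosφ·φ̇ = r ω cosθ.
L cosφ = √(L² − r² sin²θ) = 0.14781 m.
|ω_rod| = r ω |cosθ| / √(L² − r² sin²θ) = 0.0529·139.6·0.91775/0.14781 = 45.848 rad/s.

45.8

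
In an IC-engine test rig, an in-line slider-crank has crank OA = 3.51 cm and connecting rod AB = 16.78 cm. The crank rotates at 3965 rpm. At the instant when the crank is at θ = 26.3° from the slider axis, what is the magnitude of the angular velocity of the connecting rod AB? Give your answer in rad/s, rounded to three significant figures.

ω = 415.2 rad/s (converted from 3965 rpm).
The rod makes angle φ with the slider axis where L sinφ = r sinθ; differentiating, L cosφ·φ̇ = r ω cosθ.
L cosφ = √(L² − r² sin²θ) = 0.16708 m.
|ω_rod| = r ω |cosθ| / √(L² − r² sin²θ) = 0.0351·415.2·0.89649/0.16708 = 78.199 rad/s.

78.2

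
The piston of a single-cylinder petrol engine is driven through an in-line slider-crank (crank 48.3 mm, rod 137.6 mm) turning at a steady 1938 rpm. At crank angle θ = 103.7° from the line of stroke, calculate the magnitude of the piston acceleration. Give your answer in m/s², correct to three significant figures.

ω = 2π·1938/60 = 202.9 rad/s
x(θ) = r cosθ + √(L² − r² sin²θ); with ω constant, a = ω²·d²x/dθ².
d²x/dθ² = −r cosθ − r²(cos2θ)/√u − r⁴ sin²2θ/(4u^{3/2}),  u = L² − r² sin²θ = 0.0167317 m².
Substituting r = 0.0483 m, L = 0.1376 m, θ = 103.7°: d²x/dθ² = +0.027318 m.
a = ω²·d²x/dθ² = (202.9)²·(+0.027318) = +1125.2 m/s²;  |a| = 1125.2 m/s².

1130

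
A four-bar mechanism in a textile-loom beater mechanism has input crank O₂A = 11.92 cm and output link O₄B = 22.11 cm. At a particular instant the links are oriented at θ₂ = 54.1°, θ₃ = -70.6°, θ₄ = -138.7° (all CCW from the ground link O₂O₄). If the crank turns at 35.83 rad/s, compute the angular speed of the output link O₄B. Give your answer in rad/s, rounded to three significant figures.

17.1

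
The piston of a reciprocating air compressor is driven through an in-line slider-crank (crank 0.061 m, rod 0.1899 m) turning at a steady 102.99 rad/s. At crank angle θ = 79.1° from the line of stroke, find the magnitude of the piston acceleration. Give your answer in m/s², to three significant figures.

80.1

ω = 103 rad/s
x(θ) = r cosθ + √(L² − r² sin²θ); with ω constant, a = ω²·d²x/dθ².
d²x/dθ² = −r cosθ − r²(cos2θ)/√u − r⁴ sin²2θ/(4u^{3/2}),  u = L² − r² sin²θ = 0.0324741 m².
Substituting r = 0.061 m, L = 0.1899 m, θ = 79.1°: d²x/dθ² = +0.0075556 m.
a = ω²·d²x/dθ² = (103)²·(+0.0075556) = +80.141 m/s²;  |a| = 80.141 m/s².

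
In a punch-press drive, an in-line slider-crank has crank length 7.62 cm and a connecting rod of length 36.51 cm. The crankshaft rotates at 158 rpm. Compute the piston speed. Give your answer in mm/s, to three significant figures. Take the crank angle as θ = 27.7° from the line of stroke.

695

ω = 2π·158/60 = 16.55 rad/s
For an in-line slider-crank, x = r cosθ + √(L² − r² sin²θ), so v = −rω sinθ·[1 + r cosθ/√(L² − r² sin²θ)].
With r = 0.0762 m, L = 0.3651 m, θ = 27.7°: √(L² − r² sin²θ) = 0.36338 m.
v = −0.0762·16.55·0.46484·[1 + 0.0762·0.88539/0.36338] = -0.69488 m/s.
|v| = 0.69488 m/s = 694.88 mm/s.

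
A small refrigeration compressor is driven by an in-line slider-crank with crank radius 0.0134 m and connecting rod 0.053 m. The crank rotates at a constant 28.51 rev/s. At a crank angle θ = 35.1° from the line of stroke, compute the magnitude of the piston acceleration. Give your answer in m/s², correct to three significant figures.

391

ω = 2π·28.5 = 179.1 rad/s
x(θ) = r cosθ + √(L² − r² sin²θ); with ω constant, a = ω²·d²x/dθ².
d²x/dθ² = −r cosθ − r²(cos2θ)/√u − r⁴ sin²2θ/(4u^{3/2}),  u = L² − r² sin²θ = 0.00274963 m².
Substituting r = 0.0134 m, L = 0.053 m, θ = 35.1°: d²x/dθ² = -0.012173 m.
a = ω²·d²x/dθ² = (179.1)²·(-0.012173) = -390.61 m/s²;  |a| = 390.61 m/s².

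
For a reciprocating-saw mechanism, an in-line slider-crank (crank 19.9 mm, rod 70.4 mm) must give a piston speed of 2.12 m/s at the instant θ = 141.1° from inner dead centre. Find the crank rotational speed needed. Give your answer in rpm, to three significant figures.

2090

For an in-line slider-crank, |v_piston| = rω|sinθ|·[1 + r cosθ/√(L² − r² sin²θ)].
With r = 0.0199 m, L = 0.0704 m, θ = 141.1°: the bracketed kinematic factor |dx/dθ| = 0.0097031 m.
ω = v/|dx/dθ| = 2.12/0.0097031 = 218.49 rad/s.
N = 60ω/(2π) = 2086.4 rpm.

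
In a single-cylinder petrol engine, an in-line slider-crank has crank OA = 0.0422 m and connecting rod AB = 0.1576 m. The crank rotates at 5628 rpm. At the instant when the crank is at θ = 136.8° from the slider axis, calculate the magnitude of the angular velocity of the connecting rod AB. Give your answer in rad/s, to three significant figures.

ω = 589.4 rad/s (converted from 5628 rpm).
The rod makes angle φ with the slider axis where L sinφ = r sinθ; differentiating, L cosφ·φ̇ = r ω cosθ.
L cosφ = √(L² − r² sin²θ) = 0.15493 m.
|ω_rod| = r ω |cosθ| / √(L² − r² sin²θ) = 0.0422·589.4·0.72897/0.15493 = 117.02 rad/s.

117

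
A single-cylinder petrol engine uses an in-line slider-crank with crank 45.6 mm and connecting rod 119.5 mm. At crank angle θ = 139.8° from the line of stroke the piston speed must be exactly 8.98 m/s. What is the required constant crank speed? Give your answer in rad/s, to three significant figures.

For an in-line slider-crank, |v_piston| = rω|sinθ|·[1 + r cosθ/√(L² − r² sin²θ)].
With r = 0.0456 m, L = 0.1195 m, θ = 139.8°: the bracketed kinematic factor |dx/dθ| = 0.020582 m.
ω = v/|dx/dθ| = 8.98/0.020582 = 436.31 rad/s.

436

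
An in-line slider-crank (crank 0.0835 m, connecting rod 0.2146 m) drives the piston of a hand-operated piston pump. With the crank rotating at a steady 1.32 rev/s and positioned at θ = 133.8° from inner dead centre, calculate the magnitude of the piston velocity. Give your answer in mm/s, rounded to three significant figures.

360

ω = 2π·1.32 = 8.294 rad/s
For an in-line slider-crank, x = r cosθ + √(L² − r² sin²θ), so v = −rω sinθ·[1 + r cosθ/√(L² − r² sin²θ)].
With r = 0.0835 m, L = 0.2146 m, θ = 133.8°: √(L² − r² sin²θ) = 0.20596 m.
v = −0.0835·8.294·0.72176·[1 + 0.0835·-0.69214/0.20596] = -0.35959 m/s.
|v| = 0.35959 m/s = 359.59 mm/s.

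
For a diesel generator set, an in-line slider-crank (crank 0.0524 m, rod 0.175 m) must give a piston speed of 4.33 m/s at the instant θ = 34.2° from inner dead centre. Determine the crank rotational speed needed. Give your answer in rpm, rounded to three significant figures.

For an in-line slider-crank, |v_piston| = rω|sinθ|·[1 + r cosθ/√(L² − r² sin²θ)].
With r = 0.0524 m, L = 0.175 m, θ = 34.2°: the bracketed kinematic factor |dx/dθ| = 0.036853 m.
ω = v/|dx/dθ| = 4.33/0.036853 = 117.49 rad/s.
N = 60ω/(2π) = 1122 rpm.

1120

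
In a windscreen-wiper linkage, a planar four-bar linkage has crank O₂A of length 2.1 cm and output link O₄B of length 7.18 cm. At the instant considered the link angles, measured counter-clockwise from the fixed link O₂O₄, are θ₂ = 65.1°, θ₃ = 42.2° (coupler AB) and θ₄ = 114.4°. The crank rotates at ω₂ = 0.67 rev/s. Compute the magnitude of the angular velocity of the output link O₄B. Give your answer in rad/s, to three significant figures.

0.503

ω₂ = 4.21 rad/s (from 0.67 rev/s).
Differentiating the loop-closure r₂e^{iθ₂}+r₃e^{iθ₃}=r₁+r₄e^{iθ₄} gives r₂ω₂e^{iθ₂}+r₃ω₃e^{iθ₃}=r₄ω₄e^{iθ₄}.
Eliminating the other unknown: ω₄ = r₂ω₂ sin(θ₂−θ₃) / [r₄ sin(θ₄−θ₃)].
Numerator sine = +0.38912; denominator sine = +0.95213.
Result = 0.021·4.21·(+0.38912) / (0.0718·(+0.95213)) = +0.5032 rad/s; magnitude 0.5032 rad/s.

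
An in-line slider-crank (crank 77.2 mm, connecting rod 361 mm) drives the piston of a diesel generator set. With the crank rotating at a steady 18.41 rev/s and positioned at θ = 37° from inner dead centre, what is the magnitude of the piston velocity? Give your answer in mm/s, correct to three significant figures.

6300

ω = 2π·18.4 = 115.7 rad/s
For an in-line slider-crank, x = r cosθ + √(L² − r² sin²θ), so v = −rω sinθ·[1 + r cosθ/√(L² − r² sin²θ)].
With r = 0.0772 m, L = 0.361 m, θ = 37°: √(L² − r² sin²θ) = 0.358 m.
v = −0.0772·115.7·0.60182·[1 + 0.0772·0.79864/0.358] = -6.2998 m/s.
|v| = 6.2998 m/s = 6299.8 mm/s.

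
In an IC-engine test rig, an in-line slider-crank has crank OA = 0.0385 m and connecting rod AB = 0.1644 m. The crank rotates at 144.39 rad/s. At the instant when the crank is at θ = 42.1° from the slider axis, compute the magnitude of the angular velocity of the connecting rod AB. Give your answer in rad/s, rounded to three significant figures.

ω = 144.4 rad/s
The rod makes angle φ with the slider axis where L sinφ = r sinθ; differentiating, L cosφ·φ̇ = r ω cosθ.
L cosφ = √(L² − r² sin²θ) = 0.16236 m.
|ω_rod| = r ω |cosθ| / √(L² − r² sin²θ) = 0.0385·144.4·0.74198/0.16236 = 25.404 rad/s.

25.4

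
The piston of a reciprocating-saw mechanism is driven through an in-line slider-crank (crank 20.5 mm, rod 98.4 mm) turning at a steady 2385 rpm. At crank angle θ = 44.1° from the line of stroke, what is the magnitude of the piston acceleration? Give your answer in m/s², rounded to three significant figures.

ω = 2π·2385/60 = 249.8 rad/s
x(θ) = r cosθ + √(L² − r² sin²θ); with ω constant, a = ω²·d²x/dθ².
d²x/dθ² = −r cosθ − r²(cos2θ)/√u − r⁴ sin²2θ/(4u^{3/2}),  u = L² − r² sin²θ = 0.00947904 m².
Substituting r = 0.0205 m, L = 0.0984 m, θ = 44.1°: d²x/dθ² = -0.014905 m.
a = ω²·d²x/dθ² = (249.8)²·(-0.014905) = -929.75 m/s²;  |a| = 929.75 m/s².

930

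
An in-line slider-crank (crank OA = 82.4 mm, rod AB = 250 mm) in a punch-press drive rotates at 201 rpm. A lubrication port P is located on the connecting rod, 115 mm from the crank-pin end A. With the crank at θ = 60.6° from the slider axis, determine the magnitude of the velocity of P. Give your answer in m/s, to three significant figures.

1.69

ω = 21.05 rad/s.  Crank-pin speed |V_A| = rω = 1.7344 m/s, perpendicular to OA.
Rod angle: sinφ = −(r/L) sinθ ⇒ φ = -16.688°; ω_rod = −rω cosθ/√(L²−r²sin²θ) = -3.5555 rad/s.
V_P = V_A + ω_rod × AP, with AP = 0.115 m along the rod.
Components: V_Px = −rω sinθ − a·ω_rod·sinφ = -1.6285 m/s;  V_Py = rω cosθ + a·ω_rod·cosφ = +0.45977 m/s.
|V_P| = √(V_Px² + V_Py²) = 1.6921 m/s.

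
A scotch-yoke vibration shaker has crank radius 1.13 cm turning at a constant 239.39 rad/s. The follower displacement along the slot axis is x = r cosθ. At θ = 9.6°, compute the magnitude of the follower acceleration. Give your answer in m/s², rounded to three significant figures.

ω = 239.4 rad/s
x = r cosθ ⇒ ẍ = −rω² cosθ (ω constant).
|a| = rω²|cosθ| = 0.0113·(239.4)²·|cos 9.6°| = 638.51 m/s².

639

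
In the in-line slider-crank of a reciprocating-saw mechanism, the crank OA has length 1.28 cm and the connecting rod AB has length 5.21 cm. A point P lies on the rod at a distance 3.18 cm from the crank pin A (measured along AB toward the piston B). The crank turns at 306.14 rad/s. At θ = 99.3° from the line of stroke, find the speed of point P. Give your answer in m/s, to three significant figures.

ω = 306.1 rad/s.  Crank-pin speed |V_A| = rω = 3.9186 m/s, perpendicular to OA.
Rod angle: sinφ = −(r/L) sinθ ⇒ φ = -14.031°; ω_rod = −rω cosθ/√(L²−r²sin²θ) = +12.528 rad/s.
V_P = V_A + ω_rod × AP, with AP = 0.0318 m along the rod.
Components: V_Px = −rω sinθ − a·ω_rod·sinφ = -3.7705 m/s;  V_Py = rω cosθ + a·ω_rod·cosφ = -0.24674 m/s.
|V_P| = √(V_Px² + V_Py²) = 3.7786 m/s.

3.78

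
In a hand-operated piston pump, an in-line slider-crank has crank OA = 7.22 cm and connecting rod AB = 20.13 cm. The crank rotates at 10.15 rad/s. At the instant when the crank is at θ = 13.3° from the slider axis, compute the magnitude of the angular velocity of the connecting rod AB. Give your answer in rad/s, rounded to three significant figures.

3.55

ω = 10.15 rad/s
The rod makes angle φ with the slider axis where L sinφ = r sinθ; differentiating, L cosφ·φ̇ = r ω cosθ.
L cosφ = √(L² − r² sin²θ) = 0.20061 m.
|ω_rod| = r ω |cosθ| / √(L² − r² sin²θ) = 0.0722·10.15·0.97318/0.20061 = 3.555 rad/s.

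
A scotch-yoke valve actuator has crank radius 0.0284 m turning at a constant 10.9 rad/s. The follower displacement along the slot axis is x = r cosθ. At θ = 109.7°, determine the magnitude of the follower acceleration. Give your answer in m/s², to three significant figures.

1.14

ω = 10.9 rad/s
x = r cosθ ⇒ ẍ = −rω² cosθ (ω constant).
|a| = rω²|cosθ| = 0.0284·(10.9)²·|cos 109.7°| = 1.1374 m/s².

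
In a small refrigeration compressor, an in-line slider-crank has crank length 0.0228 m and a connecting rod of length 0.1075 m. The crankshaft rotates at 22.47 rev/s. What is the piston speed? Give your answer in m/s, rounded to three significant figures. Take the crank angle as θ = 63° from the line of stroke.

3.15

ω = 2π·22.5 = 141.2 rad/s
For an in-line slider-crank, x = r cosθ + √(L² − r² sin²θ), so v = −rω sinθ·[1 + r cosθ/√(L² − r² sin²θ)].
With r = 0.0228 m, L = 0.1075 m, θ = 63°: √(L² − r² sin²θ) = 0.10556 m.
v = −0.0228·141.2·0.89101·[1 + 0.0228·0.45399/0.10556] = -3.1494 m/s.
|v| = 3.1494 m/s.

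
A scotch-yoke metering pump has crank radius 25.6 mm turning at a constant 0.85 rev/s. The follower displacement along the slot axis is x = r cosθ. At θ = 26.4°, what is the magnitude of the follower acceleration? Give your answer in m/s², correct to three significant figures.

ω = 5.341 rad/s (from 0.85 rev/s).
x = r cosθ ⇒ ẍ = −rω² cosθ (ω constant).
|a| = rω²|cosθ| = 0.0256·(5.341)²·|cos 26.4°| = 0.65404 m/s².

0.654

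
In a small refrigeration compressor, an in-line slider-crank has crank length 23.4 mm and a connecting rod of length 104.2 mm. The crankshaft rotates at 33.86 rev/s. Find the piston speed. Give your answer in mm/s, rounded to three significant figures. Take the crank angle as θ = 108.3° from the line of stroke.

4390

ω = 2π·33.9 = 212.7 rad/s
For an in-line slider-crank, x = r cosθ + √(L² − r² sin²θ), so v = −rω sinθ·[1 + r cosθ/√(L² − r² sin²θ)].
With r = 0.0234 m, L = 0.1042 m, θ = 108.3°: √(L² − r² sin²θ) = 0.1018 m.
v = −0.0234·212.7·0.94943·[1 + 0.0234·-0.31399/0.1018] = -4.3854 m/s.
|v| = 4.3854 m/s = 4385.4 mm/s.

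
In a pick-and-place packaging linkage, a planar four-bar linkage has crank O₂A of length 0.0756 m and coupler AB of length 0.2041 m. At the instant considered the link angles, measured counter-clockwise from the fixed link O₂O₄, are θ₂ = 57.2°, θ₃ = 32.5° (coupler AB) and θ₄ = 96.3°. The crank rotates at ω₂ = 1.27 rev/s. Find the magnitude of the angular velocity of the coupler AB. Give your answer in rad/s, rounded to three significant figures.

ω₂ = 7.98 rad/s (from 1.27 rev/s).
Differentiating the loop-closure r₂e^{iθ₂}+r₃e^{iθ₃}=r₁+r₄e^{iθ₄} gives r₂ω₂e^{iθ₂}+r₃ω₃e^{iθ₃}=r₄ω₄e^{iθ₄}.
Eliminating the other unknown: ω₃ = r₂ω₂ sin(θ₄−θ₂) / [r₃ sin(θ₃−θ₄)].
Numerator sine = +0.63068; denominator sine = -0.89726.
Result = 0.0756·7.98·(+0.63068) / (0.2041·(-0.89726)) = -2.0775 rad/s; magnitude 2.0775 rad/s.

2.08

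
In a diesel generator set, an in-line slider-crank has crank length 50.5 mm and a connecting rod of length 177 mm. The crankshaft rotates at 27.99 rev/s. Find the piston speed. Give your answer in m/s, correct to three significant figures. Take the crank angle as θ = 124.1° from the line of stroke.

ω = 2π·28 = 175.9 rad/s
For an in-line slider-crank, x = r cosθ + √(L² − r² sin²θ), so v = −rω sinθ·[1 + r cosθ/√(L² − r² sin²θ)].
With r = 0.0505 m, L = 0.177 m, θ = 124.1°: √(L² − r² sin²θ) = 0.17199 m.
v = −0.0505·175.9·0.82806·[1 + 0.0505·-0.56064/0.17199] = -6.1436 m/s.
|v| = 6.1436 m/s.

6.14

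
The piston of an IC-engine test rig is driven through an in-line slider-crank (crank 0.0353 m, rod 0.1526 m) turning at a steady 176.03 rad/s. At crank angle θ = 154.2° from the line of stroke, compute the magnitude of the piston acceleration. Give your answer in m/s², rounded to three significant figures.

825

ω = 176 rad/s
x(θ) = r cosθ + √(L² − r² sin²θ); with ω constant, a = ω²·d²x/dθ².
d²x/dθ² = −r cosθ − r²(cos2θ)/√u − r⁴ sin²2θ/(4u^{3/2}),  u = L² − r² sin²θ = 0.0230507 m².
Substituting r = 0.0353 m, L = 0.1526 m, θ = 154.2°: d²x/dθ² = +0.026615 m.
a = ω²·d²x/dθ² = (176)²·(+0.026615) = +824.71 m/s²;  |a| = 824.71 m/s².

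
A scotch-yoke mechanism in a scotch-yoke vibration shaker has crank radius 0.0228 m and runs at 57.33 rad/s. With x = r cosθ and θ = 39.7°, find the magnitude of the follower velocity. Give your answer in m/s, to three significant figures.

0.835

ω = 57.33 rad/s
x = r cosθ ⇒ ẋ = −rω sinθ.
|v| = rω|sinθ| = 0.0228·57.33·|sin 39.7°| = 0.83495 m/s.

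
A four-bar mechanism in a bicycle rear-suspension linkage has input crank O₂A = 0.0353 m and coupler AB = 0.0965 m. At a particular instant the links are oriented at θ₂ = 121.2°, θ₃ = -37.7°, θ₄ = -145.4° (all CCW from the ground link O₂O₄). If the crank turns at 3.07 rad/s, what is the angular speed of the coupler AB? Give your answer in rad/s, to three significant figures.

1.18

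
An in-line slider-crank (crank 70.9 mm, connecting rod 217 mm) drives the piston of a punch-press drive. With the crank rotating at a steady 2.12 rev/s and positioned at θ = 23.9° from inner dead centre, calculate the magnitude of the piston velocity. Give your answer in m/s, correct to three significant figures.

0.498

ω = 2π·2.12 = 13.32 rad/s
For an in-line slider-crank, x = r cosθ + √(L² − r² sin²θ), so v = −rω sinθ·[1 + r cosθ/√(L² − r² sin²θ)].
With r = 0.0709 m, L = 0.217 m, θ = 23.9°: √(L² − r² sin²θ) = 0.21509 m.
v = −0.0709·13.32·0.40514·[1 + 0.0709·0.91425/0.21509] = -0.49793 m/s.
|v| = 0.49793 m/s.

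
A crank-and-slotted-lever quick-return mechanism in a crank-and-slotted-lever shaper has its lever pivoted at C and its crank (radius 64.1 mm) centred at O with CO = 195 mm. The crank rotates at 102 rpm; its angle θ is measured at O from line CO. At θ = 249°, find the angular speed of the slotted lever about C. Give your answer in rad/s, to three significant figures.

0.119

ω = 10.68 rad/s (from 102 rpm).
Crank pin A relative to C: A = (d + r cosθ, r sinθ); lever angle φ = atan2(r sinθ, d + r cosθ).
Differentiating tanφ: φ̇ = rω(d cosθ + r)/(d² + r² + 2dr cosθ).
d² + r² + 2dr cosθ = |CA|² = 0.033175 m²;  d cosθ + r = -0.0057818 m.
|ω_lever| = |0.0641·10.68·-0.0057818| / 0.033175 = 0.11933 rad/s.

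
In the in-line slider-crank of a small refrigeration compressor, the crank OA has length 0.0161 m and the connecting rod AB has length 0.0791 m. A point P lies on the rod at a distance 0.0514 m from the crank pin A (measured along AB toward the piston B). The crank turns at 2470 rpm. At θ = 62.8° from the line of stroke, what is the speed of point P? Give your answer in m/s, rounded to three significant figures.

ω = 258.7 rad/s.  Crank-pin speed |V_A| = rω = 4.1644 m/s, perpendicular to OA.
Rod angle: sinφ = −(r/L) sinθ ⇒ φ = -10.430°; ω_rod = −rω cosθ/√(L²−r²sin²θ) = -24.469 rad/s.
V_P = V_A + ω_rod × AP, with AP = 0.0514 m along the rod.
Components: V_Px = −rω sinθ − a·ω_rod·sinφ = -3.9316 m/s;  V_Py = rω cosθ + a·ω_rod·cosφ = +0.6666 m/s.
|V_P| = √(V_Px² + V_Py²) = 3.9877 m/s.

3.99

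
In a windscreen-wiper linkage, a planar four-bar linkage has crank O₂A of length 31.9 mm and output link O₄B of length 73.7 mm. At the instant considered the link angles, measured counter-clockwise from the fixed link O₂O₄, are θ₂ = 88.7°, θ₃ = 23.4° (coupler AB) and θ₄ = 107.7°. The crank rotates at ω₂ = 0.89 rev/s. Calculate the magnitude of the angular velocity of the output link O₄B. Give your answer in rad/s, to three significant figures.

ω₂ = 5.592 rad/s (from 0.89 rev/s).
Differentiating the loop-closure r₂e^{iθ₂}+r₃e^{iθ₃}=r₁+r₄e^{iθ₄} gives r₂ω₂e^{iθ₂}+r₃ω₃e^{iθ₃}=r₄ω₄e^{iθ₄}.
Eliminating the other unknown: ω₄ = r₂ω₂ sin(θ₂−θ₃) / [r₄ sin(θ₄−θ₃)].
Numerator sine = +0.90851; denominator sine = +0.99506.
Result = 0.0319·5.592·(+0.90851) / (0.0737·(+0.99506)) = +2.2099 rad/s; magnitude 2.2099 rad/s.

2.21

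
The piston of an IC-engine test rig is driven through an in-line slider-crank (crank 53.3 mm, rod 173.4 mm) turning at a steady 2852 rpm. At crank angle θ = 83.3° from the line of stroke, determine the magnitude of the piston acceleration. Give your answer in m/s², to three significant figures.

ω = 2π·2852/60 = 298.7 rad/s
x(θ) = r cosθ + √(L² − r² sin²θ); with ω constant, a = ω²·d²x/dθ².
d²x/dθ² = −r cosθ − r²(cos2θ)/√u − r⁴ sin²2θ/(4u^{3/2}),  u = L² − r² sin²θ = 0.0272653 m².
Substituting r = 0.0533 m, L = 0.1734 m, θ = 83.3°: d²x/dθ² = +0.010494 m.
a = ω²·d²x/dθ² = (298.7)²·(+0.010494) = +936.03 m/s²;  |a| = 936.03 m/s².

936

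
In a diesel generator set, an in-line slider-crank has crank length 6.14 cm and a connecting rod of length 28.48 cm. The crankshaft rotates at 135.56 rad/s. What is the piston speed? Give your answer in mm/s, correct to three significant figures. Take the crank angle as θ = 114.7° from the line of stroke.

ω = 135.6 rad/s
For an in-line slider-crank, x = r cosθ + √(L² − r² sin²θ), so v = −rω sinθ·[1 + r cosθ/√(L² − r² sin²θ)].
With r = 0.0614 m, L = 0.2848 m, θ = 114.7°: √(L² − r² sin²θ) = 0.27928 m.
v = −0.0614·135.6·0.90851·[1 + 0.0614·-0.41787/0.27928] = -6.8672 m/s.
|v| = 6.8672 m/s = 6867.2 mm/s.

6870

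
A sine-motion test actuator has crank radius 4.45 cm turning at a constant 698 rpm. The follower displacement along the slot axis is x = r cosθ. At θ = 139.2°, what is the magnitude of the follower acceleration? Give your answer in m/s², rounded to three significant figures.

180

ω = 73.09 rad/s (from 698 rpm).
x = r cosθ ⇒ ẍ = −rω² cosθ (ω constant).
|a| = rω²|cosθ| = 0.0445·(73.09)²·|cos 139.2°| = 179.98 m/s².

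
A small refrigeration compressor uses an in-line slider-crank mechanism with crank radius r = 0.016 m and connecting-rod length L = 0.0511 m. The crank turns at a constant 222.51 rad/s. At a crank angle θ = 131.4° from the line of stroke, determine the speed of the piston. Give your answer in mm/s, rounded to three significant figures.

2100

ω = 222.5 rad/s
For an in-line slider-crank, x = r cosθ + √(L² − r² sin²θ), so v = −rω sinθ·[1 + r cosθ/√(L² − r² sin²θ)].
With r = 0.016 m, L = 0.0511 m, θ = 131.4°: √(L² − r² sin²θ) = 0.049671 m.
v = −0.016·222.5·0.75011·[1 + 0.016·-0.66131/0.049671] = -2.1016 m/s.
|v| = 2.1016 m/s = 2101.6 mm/s.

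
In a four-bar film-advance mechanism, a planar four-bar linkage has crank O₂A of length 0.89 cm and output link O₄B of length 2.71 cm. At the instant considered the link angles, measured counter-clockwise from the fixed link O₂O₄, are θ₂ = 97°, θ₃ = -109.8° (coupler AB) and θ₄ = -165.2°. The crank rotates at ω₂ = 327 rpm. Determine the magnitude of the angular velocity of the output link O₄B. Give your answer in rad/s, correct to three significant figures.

ω₂ = 34.24 rad/s (from 327 rpm).
Differentiating the loop-closure r₂e^{iθ₂}+r₃e^{iθ₃}=r₁+r₄e^{iθ₄} gives r₂ω₂e^{iθ₂}+r₃ω₃e^{iθ₃}=r₄ω₄e^{iθ₄}.
Eliminating the other unknown: ω₄ = r₂ω₂ sin(θ₂−θ₃) / [r₄ sin(θ₄−θ₃)].
Numerator sine = -0.45088; denominator sine = -0.82314.
Result = 0.0089·34.24·(-0.45088) / (0.0271·(-0.82314)) = +6.16 rad/s; magnitude 6.16 rad/s.

6.16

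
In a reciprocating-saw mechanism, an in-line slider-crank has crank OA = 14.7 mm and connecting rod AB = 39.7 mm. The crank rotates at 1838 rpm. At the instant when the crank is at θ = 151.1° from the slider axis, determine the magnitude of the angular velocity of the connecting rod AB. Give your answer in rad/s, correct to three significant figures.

63.4

ω = 192.5 rad/s (converted from 1838 rpm).
The rod makes angle φ with the slider axis where L sinφ = r sinθ; differentiating, L cosφ·φ̇ = r ω cosθ.
L cosφ = √(L² − r² sin²θ) = 0.039059 m.
|ω_rod| = r ω |cosθ| / √(L² − r² sin²θ) = 0.0147·192.5·0.87546/0.039059 = 63.417 rad/s.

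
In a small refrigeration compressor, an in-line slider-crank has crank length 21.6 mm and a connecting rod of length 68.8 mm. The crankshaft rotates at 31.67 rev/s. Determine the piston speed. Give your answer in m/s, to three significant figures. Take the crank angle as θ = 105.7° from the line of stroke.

3.77

ω = 2π·31.7 = 199 rad/s
For an in-line slider-crank, x = r cosθ + √(L² − r² sin²θ), so v = −rω sinθ·[1 + r cosθ/√(L² − r² sin²θ)].
With r = 0.0216 m, L = 0.0688 m, θ = 105.7°: √(L² − r² sin²θ) = 0.065582 m.
v = −0.0216·199·0.96269·[1 + 0.0216·-0.27060/0.065582] = -3.769 m/s.
|v| = 3.769 m/s.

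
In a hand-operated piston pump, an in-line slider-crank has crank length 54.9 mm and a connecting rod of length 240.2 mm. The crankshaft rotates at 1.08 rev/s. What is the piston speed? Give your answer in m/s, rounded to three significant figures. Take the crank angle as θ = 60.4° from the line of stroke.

0.361

ω = 2π·1.08 = 6.786 rad/s
For an in-line slider-crank, x = r cosθ + √(L² − r² sin²θ), so v = −rω sinθ·[1 + r cosθ/√(L² − r² sin²θ)].
With r = 0.0549 m, L = 0.2402 m, θ = 60.4°: √(L² − r² sin²θ) = 0.23541 m.
v = −0.0549·6.786·0.86949·[1 + 0.0549·0.49394/0.23541] = -0.36124 m/s.
|v| = 0.36124 m/s.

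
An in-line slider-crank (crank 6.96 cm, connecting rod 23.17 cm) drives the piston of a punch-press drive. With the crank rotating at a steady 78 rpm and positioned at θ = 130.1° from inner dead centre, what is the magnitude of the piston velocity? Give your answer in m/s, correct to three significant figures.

0.348

ω = 2π·78/60 = 8.168 rad/s
For an in-line slider-crank, x = r cosθ + √(L² − r² sin²θ), so v = −rω sinθ·[1 + r cosθ/√(L² − r² sin²θ)].
With r = 0.0696 m, L = 0.2317 m, θ = 130.1°: √(L² − r² sin²θ) = 0.2255 m.
v = −0.0696·8.168·0.76492·[1 + 0.0696·-0.64412/0.2255] = -0.34841 m/s.
|v| = 0.34841 m/s.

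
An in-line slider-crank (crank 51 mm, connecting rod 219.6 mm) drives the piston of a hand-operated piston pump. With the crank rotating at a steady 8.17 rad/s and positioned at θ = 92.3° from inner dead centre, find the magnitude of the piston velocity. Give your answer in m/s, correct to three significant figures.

0.412

ω = 8.17 rad/s
For an in-line slider-crank, x = r cosθ + √(L² − r² sin²θ), so v = −rω sinθ·[1 + r cosθ/√(L² − r² sin²θ)].
With r = 0.051 m, L = 0.2196 m, θ = 92.3°: √(L² − r² sin²θ) = 0.21361 m.
v = −0.051·8.17·0.99919·[1 + 0.051·-0.04013/0.21361] = -0.41235 m/s.
|v| = 0.41235 m/s.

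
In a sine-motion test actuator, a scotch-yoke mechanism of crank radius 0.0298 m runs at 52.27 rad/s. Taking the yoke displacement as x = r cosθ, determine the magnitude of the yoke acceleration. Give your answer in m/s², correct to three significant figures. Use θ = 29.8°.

ω = 52.27 rad/s
x = r cosθ ⇒ ẍ = −rω² cosθ (ω constant).
|a| = rω²|cosθ| = 0.0298·(52.27)²·|cos 29.8°| = 70.652 m/s².

70.7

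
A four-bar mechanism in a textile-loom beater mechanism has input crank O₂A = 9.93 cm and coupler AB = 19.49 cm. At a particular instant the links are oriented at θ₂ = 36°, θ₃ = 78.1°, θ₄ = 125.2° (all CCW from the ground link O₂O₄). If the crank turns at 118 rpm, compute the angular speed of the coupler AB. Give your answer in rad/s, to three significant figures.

ω₂ = 12.36 rad/s (from 118 rpm).
Differentiating the loop-closure r₂e^{iθ₂}+r₃e^{iθ₃}=r₁+r₄e^{iθ₄} gives r₂ω₂e^{iθ₂}+r₃ω₃e^{iθ₃}=r₄ω₄e^{iθ₄}.
Eliminating the other unknown: ω₃ = r₂ω₂ sin(θ₄−θ₂) / [r₃ sin(θ₃−θ₄)].
Numerator sine = +0.99990; denominator sine = -0.73254.
Result = 0.0993·12.36·(+0.99990) / (0.1949·(-0.73254)) = -8.5936 rad/s; magnitude 8.5936 rad/s.

8.59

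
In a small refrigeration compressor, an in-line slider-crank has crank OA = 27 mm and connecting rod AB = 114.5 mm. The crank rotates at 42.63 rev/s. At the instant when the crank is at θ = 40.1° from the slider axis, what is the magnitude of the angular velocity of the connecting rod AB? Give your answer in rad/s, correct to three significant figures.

ω = 267.9 rad/s (converted from 42.63 rev/s).
The rod makes angle φ with the slider axis where L sinφ = r sinθ; differentiating, L cosφ·φ̇ = r ω cosθ.
L cosφ = √(L² − r² sin²θ) = 0.11317 m.
|ω_rod| = r ω |cosθ| / √(L² − r² sin²θ) = 0.027·267.9·0.76492/0.11317 = 48.881 rad/s.

48.9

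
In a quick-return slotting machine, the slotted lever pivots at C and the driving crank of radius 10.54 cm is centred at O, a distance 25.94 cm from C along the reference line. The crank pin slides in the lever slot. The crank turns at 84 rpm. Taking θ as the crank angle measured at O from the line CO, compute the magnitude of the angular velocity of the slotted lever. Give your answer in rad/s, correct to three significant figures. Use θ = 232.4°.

ω = 8.796 rad/s (from 84 rpm).
Crank pin A relative to C: A = (d + r cosθ, r sinθ); lever angle φ = atan2(r sinθ, d + r cosθ).
Differentiating tanφ: φ̇ = rω(d cosθ + r)/(d² + r² + 2dr cosθ).
d² + r² + 2dr cosθ = |CA|² = 0.0450339 m²;  d cosθ + r = -0.052872 m.
|ω_lever| = |0.1054·8.796·-0.052872| / 0.0450339 = 1.0885 rad/s.

1.09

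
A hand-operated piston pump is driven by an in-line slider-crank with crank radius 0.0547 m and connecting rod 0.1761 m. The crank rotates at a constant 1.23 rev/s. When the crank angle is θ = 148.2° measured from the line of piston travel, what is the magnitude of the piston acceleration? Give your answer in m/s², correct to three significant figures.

2.30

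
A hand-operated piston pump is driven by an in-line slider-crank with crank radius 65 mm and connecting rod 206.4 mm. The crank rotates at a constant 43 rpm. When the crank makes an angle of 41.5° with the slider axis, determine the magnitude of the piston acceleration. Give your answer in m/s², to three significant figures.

ω = 2π·43/60 = 4.503 rad/s
x(θ) = r cosθ + √(L² − r² sin²θ); with ω constant, a = ω²·d²x/dθ².
d²x/dθ² = −r cosθ − r²(cos2θ)/√u − r⁴ sin²2θ/(4u^{3/2}),  u = L² − r² sin²θ = 0.0407459 m².
Substituting r = 0.065 m, L = 0.2064 m, θ = 41.5°: d²x/dθ² = -0.051767 m.
a = ω²·d²x/dθ² = (4.503)²·(-0.051767) = -1.0497 m/s²;  |a| = 1.0497 m/s².

1.05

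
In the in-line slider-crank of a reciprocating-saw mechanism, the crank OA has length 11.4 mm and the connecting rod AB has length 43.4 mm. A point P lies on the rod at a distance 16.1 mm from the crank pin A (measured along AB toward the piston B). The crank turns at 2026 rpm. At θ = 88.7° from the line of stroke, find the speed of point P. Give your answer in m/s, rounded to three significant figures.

2.42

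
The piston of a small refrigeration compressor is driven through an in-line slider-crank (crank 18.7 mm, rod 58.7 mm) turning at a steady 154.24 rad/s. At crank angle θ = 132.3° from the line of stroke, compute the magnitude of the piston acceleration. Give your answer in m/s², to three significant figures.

ω = 154.2 rad/s
x(θ) = r cosθ + √(L² − r² sin²θ); with ω constant, a = ω²·d²x/dθ².
d²x/dθ² = −r cosθ − r²(cos2θ)/√u − r⁴ sin²2θ/(4u^{3/2}),  u = L² − r² sin²θ = 0.00325439 m².
Substituting r = 0.0187 m, L = 0.0587 m, θ = 132.3°: d²x/dθ² = +0.012999 m.
a = ω²·d²x/dθ² = (154.2)²·(+0.012999) = +309.25 m/s²;  |a| = 309.25 m/s².

309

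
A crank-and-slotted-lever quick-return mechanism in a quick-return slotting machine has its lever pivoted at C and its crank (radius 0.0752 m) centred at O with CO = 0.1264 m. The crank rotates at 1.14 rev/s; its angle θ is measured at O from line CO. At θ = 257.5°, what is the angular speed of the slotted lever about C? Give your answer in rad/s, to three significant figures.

ω = 7.163 rad/s (from 1.14 rev/s).
Crank pin A relative to C: A = (d + r cosθ, r sinθ); lever angle φ = atan2(r sinθ, d + r cosθ).
Differentiating tanφ: φ̇ = rω(d cosθ + r)/(d² + r² + 2dr cosθ).
d² + r² + 2dr cosθ = |CA|² = 0.0175174 m²;  d cosθ + r = +0.047842 m.
|ω_lever| = |0.0752·7.163·+0.047842| / 0.0175174 = 1.4711 rad/s.

1.47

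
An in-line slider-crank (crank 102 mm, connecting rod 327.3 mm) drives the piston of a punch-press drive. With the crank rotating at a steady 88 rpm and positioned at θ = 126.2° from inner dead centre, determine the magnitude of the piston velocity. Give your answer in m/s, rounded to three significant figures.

ω = 2π·88/60 = 9.215 rad/s
For an in-line slider-crank, x = r cosθ + √(L² − r² sin²θ), so v = −rω sinθ·[1 + r cosθ/√(L² − r² sin²θ)].
With r = 0.102 m, L = 0.3273 m, θ = 126.2°: √(L² − r² sin²θ) = 0.31678 m.
v = −0.102·9.215·0.80696·[1 + 0.102·-0.59061/0.31678] = -0.61427 m/s.
|v| = 0.61427 m/s.

0.614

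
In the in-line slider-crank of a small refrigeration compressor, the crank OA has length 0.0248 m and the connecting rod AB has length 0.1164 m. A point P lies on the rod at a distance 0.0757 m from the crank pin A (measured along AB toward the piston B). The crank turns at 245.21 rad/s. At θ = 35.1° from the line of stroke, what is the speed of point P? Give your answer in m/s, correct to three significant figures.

ω = 245.2 rad/s.  Crank-pin speed |V_A| = rω = 6.0812 m/s, perpendicular to OA.
Rod angle: sinφ = −(r/L) sinθ ⇒ φ = -7.037°; ω_rod = −rω cosθ/√(L²−r²sin²θ) = -43.068 rad/s.
V_P = V_A + ω_rod × AP, with AP = 0.0757 m along the rod.
Components: V_Px = −rω sinθ − a·ω_rod·sinφ = -3.8961 m/s;  V_Py = rω cosθ + a·ω_rod·cosφ = +1.7397 m/s.
|V_P| = √(V_Px² + V_Py²) = 4.2669 m/s.

4.27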